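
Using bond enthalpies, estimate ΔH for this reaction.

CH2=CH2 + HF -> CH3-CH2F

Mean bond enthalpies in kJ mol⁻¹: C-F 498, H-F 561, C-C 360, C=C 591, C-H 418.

Bonds broken (reactants):
  C-H: 4 × 418 = 1672
  C=C: 1 × 591 = 591
  H-F: 1 × 561 = 561
  Σ(broken) = 2824 kJ
Bonds formed (products):
  C-C: 1 × 360 = 360
  C-F: 1 × 498 = 498
  C-H: 5 × 418 = 2090
  Σ(formed) = 2948 kJ
ΔH = Σ(broken) − Σ(formed) = 2824 − 2948 = −124 kJ

ΔH ≈ −124 kJ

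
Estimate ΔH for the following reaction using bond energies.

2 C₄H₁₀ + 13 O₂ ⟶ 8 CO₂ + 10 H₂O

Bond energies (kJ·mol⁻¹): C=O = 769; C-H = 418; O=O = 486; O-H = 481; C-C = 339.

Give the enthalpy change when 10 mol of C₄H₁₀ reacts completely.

Bonds broken (reactants):
  C-C: 6 × 339 = 2034
  C-H: 20 × 418 = 8360
  O=O: 13 × 486 = 6318
  Σ(broken) = 16712 kJ
Bonds formed (products):
  C=O: 16 × 769 = 12304
  O-H: 20 × 481 = 9620
  Σ(formed) = 21924 kJ
ΔH = Σ(broken) − Σ(formed) = 16712 − 21924 = −5212 kJ
For 5× the reaction as written: 5 × (−5212) = −26060 kJ

ΔH = −26060 kJ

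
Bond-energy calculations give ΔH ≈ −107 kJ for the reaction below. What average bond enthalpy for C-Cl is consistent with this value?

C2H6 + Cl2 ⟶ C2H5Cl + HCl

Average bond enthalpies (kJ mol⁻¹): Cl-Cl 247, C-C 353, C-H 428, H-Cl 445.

D(C-Cl) ≈ 337 kJ/mol

Let D be the C-Cl bond energy.
Σ(broken) = 1×353 + 6×428 + 1×247 = 3168
Σ(formed) = 1×353 + 1×D + 5×428 + 1×445 = 2938 + D
ΔH = Σ(broken) − Σ(formed) = (3168) − (2938 + D) = +230 − D
Setting this equal to −107 kJ gives D = 337 kJ/mol.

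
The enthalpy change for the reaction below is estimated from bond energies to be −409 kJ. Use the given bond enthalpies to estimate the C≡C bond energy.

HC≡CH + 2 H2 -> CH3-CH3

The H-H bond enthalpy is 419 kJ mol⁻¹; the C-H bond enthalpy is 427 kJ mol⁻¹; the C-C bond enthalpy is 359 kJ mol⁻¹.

D(C≡C) ≈ 820 kJ/mol

Let D be the C≡C bond energy.
Σ(broken) = 1×D + 2×427 + 2×419 = 1692 + D
Σ(formed) = 1×359 + 6×427 = 2921
ΔH = Σ(broken) − Σ(formed) = (1692 + D) − (2921) = −1229 + D
Setting this equal to −409 kJ gives D = 820 kJ/mol.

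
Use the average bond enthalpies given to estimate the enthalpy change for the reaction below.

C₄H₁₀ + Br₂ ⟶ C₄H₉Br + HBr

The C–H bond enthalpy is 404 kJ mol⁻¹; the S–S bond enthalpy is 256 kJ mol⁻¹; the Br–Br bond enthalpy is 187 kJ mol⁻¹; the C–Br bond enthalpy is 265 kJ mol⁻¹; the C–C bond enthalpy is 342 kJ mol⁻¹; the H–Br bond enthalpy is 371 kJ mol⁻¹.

ΔH ≈ −45 kJ

Bonds broken (reactants):
  Br–Br: 1 × 187 = 187
  C–C: 3 × 342 = 1026
  C–H: 10 × 404 = 4040
  Σ(broken) = 5253 kJ
Bonds formed (products):
  C–Br: 1 × 265 = 265
  C–C: 3 × 342 = 1026
  C–H: 9 × 404 = 3636
  H–Br: 1 × 371 = 371
  Σ(formed) = 5298 kJ
ΔH = Σ(broken) − Σ(formed) = 5253 − 5298 = −45 kJ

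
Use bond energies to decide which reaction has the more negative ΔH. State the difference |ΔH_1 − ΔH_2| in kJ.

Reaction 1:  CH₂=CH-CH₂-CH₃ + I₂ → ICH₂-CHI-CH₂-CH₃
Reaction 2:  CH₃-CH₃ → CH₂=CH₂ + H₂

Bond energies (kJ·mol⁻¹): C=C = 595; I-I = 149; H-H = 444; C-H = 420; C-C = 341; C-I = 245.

Reaction 1, by 229 kJ

Reaction 1:
  Bonds broken (reactants):
    C-C: 2 × 341 = 682
    C-H: 8 × 420 = 3360
    C=C: 1 × 595 = 595
    I-I: 1 × 149 = 149
    Σ(broken) = 4786 kJ
  Bonds formed (products):
    C-C: 3 × 341 = 1023
    C-H: 8 × 420 = 3360
    C-I: 2 × 245 = 490
    Σ(formed) = 4873 kJ
  ΔH_1 = 4786 − 4873 = −87 kJ
Reaction 2:
  Bonds broken (reactants):
    C-C: 1 × 341 = 341
    C-H: 6 × 420 = 2520
    Σ(broken) = 2861 kJ
  Bonds formed (products):
    C-H: 4 × 420 = 1680
    C=C: 1 × 595 = 595
    H-H: 1 × 444 = 444
    Σ(formed) = 2719 kJ
  ΔH_2 = 2861 − 2719 = +142 kJ
ΔH_1 − ΔH_2 = −229 kJ, so reaction 1 has the more negative ΔH; |ΔH_1 − ΔH_2| = 229 kJ.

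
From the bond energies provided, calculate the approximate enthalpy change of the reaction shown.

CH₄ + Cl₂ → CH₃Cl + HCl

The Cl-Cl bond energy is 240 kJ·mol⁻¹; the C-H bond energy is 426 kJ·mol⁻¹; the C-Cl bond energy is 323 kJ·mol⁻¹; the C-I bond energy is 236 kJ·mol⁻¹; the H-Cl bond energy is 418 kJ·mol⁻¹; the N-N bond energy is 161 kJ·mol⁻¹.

Bonds broken (reactants):
  C-H: 4 × 426 = 1704
  Cl-Cl: 1 × 240 = 240
  Σ(broken) = 1944 kJ
Bonds formed (products):
  C-Cl: 1 × 323 = 323
  C-H: 3 × 426 = 1278
  H-Cl: 1 × 418 = 418
  Σ(formed) = 2019 kJ
ΔH = Σ(broken) − Σ(formed) = 1944 − 2019 = −75 kJ

ΔH ≈ −75 kJ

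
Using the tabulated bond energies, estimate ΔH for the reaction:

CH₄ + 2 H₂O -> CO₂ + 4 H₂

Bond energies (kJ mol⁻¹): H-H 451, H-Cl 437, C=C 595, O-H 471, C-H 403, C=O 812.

ΔH ≈ +68 kJ

Bonds broken (reactants):
  C-H: 4 × 403 = 1612
  O-H: 4 × 471 = 1884
  Σ(broken) = 3496 kJ
Bonds formed (products):
  C=O: 2 × 812 = 1624
  H-H: 4 × 451 = 1804
  Σ(formed) = 3428 kJ
ΔH = Σ(broken) − Σ(formed) = 3496 − 3428 = +68 kJ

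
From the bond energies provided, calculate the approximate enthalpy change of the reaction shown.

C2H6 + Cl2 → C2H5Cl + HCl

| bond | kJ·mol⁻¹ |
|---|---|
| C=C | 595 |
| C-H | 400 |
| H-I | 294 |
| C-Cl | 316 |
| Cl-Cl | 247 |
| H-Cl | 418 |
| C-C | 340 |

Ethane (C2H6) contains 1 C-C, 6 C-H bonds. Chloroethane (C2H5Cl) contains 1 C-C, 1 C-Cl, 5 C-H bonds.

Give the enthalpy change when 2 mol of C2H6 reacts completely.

Bonds broken (reactants):
  C-C: 1 × 340 = 340
  C-H: 6 × 400 = 2400
  Cl-Cl: 1 × 247 = 247
  Σ(broken) = 2987 kJ
Bonds formed (products):
  C-C: 1 × 340 = 340
  C-Cl: 1 × 316 = 316
  C-H: 5 × 400 = 2000
  H-Cl: 1 × 418 = 418
  Σ(formed) = 3074 kJ
ΔH = Σ(broken) − Σ(formed) = 2987 − 3074 = −87 kJ
For 2× the reaction as written: 2 × (−87) = −174 kJ

ΔH = −174 kJ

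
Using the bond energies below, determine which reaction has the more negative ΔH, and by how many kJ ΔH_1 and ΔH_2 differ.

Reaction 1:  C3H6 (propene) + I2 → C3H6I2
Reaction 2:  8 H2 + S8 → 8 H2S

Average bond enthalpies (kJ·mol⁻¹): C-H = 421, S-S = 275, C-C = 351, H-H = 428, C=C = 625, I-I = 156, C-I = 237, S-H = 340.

Reaction 1, by 228 kJ

Reaction 1:
  Bonds broken (reactants):
    C-C: 1 × 351 = 351
    C-H: 6 × 421 = 2526
    C=C: 1 × 625 = 625
    I-I: 1 × 156 = 156
    Σ(broken) = 3658 kJ
  Bonds formed (products):
    C-C: 2 × 351 = 702
    C-H: 6 × 421 = 2526
    C-I: 2 × 237 = 474
    Σ(formed) = 3702 kJ
  ΔH_1 = 3658 − 3702 = −44 kJ
Reaction 2:
  Bonds broken (reactants):
    H-H: 8 × 428 = 3424
    S-S: 8 × 275 = 2200
    Σ(broken) = 5624 kJ
  Bonds formed (products):
    S-H: 16 × 340 = 5440
    Σ(formed) = 5440 kJ
  ΔH_2 = 5624 − 5440 = +184 kJ
ΔH_1 − ΔH_2 = −228 kJ, so reaction 1 has the more negative ΔH; |ΔH_1 − ΔH_2| = 228 kJ.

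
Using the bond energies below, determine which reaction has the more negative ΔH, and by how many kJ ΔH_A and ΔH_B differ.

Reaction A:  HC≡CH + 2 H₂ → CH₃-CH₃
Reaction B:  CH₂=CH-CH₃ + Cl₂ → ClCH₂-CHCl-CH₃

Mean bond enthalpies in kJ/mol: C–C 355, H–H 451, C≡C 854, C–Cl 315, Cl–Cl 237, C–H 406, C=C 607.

Reaction A, by 82 kJ

Reaction A:
  Bonds broken (reactants):
    C≡C: 1 × 854 = 854
    C–H: 2 × 406 = 812
    H–H: 2 × 451 = 902
    Σ(broken) = 2568 kJ
  Bonds formed (products):
    C–C: 1 × 355 = 355
    C–H: 6 × 406 = 2436
    Σ(formed) = 2791 kJ
  ΔH_A = 2568 − 2791 = −223 kJ
Reaction B:
  Bonds broken (reactants):
    C–C: 1 × 355 = 355
    C–H: 6 × 406 = 2436
    C=C: 1 × 607 = 607
    Cl–Cl: 1 × 237 = 237
    Σ(broken) = 3635 kJ
  Bonds formed (products):
    C–C: 2 × 355 = 710
    C–Cl: 2 × 315 = 630
    C–H: 6 × 406 = 2436
    Σ(formed) = 3776 kJ
  ΔH_B = 3635 − 3776 = −141 kJ
ΔH_A − ΔH_B = −82 kJ, so reaction A has the more negative ΔH; |ΔH_A − ΔH_B| = 82 kJ.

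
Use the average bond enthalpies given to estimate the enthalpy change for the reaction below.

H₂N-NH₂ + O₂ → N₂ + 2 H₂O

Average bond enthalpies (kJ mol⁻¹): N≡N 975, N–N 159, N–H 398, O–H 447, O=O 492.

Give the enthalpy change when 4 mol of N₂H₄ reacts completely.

Bonds broken (reactants):
  N–H: 4 × 398 = 1592
  N–N: 1 × 159 = 159
  O=O: 1 × 492 = 492
  Σ(broken) = 2243 kJ
Bonds formed (products):
  N≡N: 1 × 975 = 975
  O–H: 4 × 447 = 1788
  Σ(formed) = 2763 kJ
ΔH = Σ(broken) − Σ(formed) = 2243 − 2763 = −520 kJ
For 4× the reaction as written: 4 × (−520) = −2080 kJ

ΔH = −2080 kJ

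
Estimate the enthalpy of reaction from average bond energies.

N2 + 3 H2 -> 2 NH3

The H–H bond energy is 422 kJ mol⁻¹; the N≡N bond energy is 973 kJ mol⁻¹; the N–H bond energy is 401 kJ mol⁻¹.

Bonds broken (reactants):
  H–H: 3 × 422 = 1266
  N≡N: 1 × 973 = 973
  Σ(broken) = 2239 kJ
Bonds formed (products):
  N–H: 6 × 401 = 2406
  Σ(formed) = 2406 kJ
ΔH = Σ(broken) − Σ(formed) = 2239 − 2406 = −167 kJ

ΔH ≈ −167 kJ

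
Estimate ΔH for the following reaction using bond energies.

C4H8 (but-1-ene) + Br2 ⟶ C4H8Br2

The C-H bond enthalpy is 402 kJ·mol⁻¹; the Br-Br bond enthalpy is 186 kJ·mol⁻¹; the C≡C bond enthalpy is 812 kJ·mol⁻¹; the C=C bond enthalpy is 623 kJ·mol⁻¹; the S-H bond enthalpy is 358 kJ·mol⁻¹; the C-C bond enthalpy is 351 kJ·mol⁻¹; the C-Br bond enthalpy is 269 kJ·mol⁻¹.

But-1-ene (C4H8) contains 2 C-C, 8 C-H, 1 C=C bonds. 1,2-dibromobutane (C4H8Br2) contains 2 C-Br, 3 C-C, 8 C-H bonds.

ΔH ≈ −80 kJ

Bonds broken (reactants):
  Br-Br: 1 × 186 = 186
  C-C: 2 × 351 = 702
  C-H: 8 × 402 = 3216
  C=C: 1 × 623 = 623
  Σ(broken) = 4727 kJ
Bonds formed (products):
  C-Br: 2 × 269 = 538
  C-C: 3 × 351 = 1053
  C-H: 8 × 402 = 3216
  Σ(formed) = 4807 kJ
ΔH = Σ(broken) − Σ(formed) = 4727 − 4807 = −80 kJ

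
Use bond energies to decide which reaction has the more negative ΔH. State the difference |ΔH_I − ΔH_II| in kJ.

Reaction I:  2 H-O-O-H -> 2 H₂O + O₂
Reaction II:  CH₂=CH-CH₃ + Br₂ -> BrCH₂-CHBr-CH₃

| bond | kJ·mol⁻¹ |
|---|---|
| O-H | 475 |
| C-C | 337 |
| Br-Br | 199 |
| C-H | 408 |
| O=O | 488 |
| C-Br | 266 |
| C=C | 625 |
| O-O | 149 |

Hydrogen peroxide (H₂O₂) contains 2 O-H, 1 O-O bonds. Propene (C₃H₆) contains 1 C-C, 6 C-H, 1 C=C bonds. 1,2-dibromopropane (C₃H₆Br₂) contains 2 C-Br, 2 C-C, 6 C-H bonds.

Reaction I, by 145 kJ

Reaction I:
  Bonds broken (reactants):
    O-H: 4 × 475 = 1900
    O-O: 2 × 149 = 298
    Σ(broken) = 2198 kJ
  Bonds formed (products):
    O-H: 4 × 475 = 1900
    O=O: 1 × 488 = 488
    Σ(formed) = 2388 kJ
  ΔH_I = 2198 − 2388 = −190 kJ
Reaction II:
  Bonds broken (reactants):
    Br-Br: 1 × 199 = 199
    C-C: 1 × 337 = 337
    C-H: 6 × 408 = 2448
    C=C: 1 × 625 = 625
    Σ(broken) = 3609 kJ
  Bonds formed (products):
    C-Br: 2 × 266 = 532
    C-C: 2 × 337 = 674
    C-H: 6 × 408 = 2448
    Σ(formed) = 3654 kJ
  ΔH_II = 3609 − 3654 = −45 kJ
ΔH_I − ΔH_II = −145 kJ, so reaction I has the more negative ΔH; |ΔH_I − ΔH_II| = 145 kJ.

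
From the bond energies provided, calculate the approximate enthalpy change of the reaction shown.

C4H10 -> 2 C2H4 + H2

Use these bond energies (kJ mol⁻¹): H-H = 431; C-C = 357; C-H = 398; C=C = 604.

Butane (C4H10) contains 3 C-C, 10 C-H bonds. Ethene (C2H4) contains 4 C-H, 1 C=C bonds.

Bonds broken (reactants):
  C-C: 3 × 357 = 1071
  C-H: 10 × 398 = 3980
  Σ(broken) = 5051 kJ
Bonds formed (products):
  C-H: 8 × 398 = 3184
  C=C: 2 × 604 = 1208
  H-H: 1 × 431 = 431
  Σ(formed) = 4823 kJ
ΔH = Σ(broken) − Σ(formed) = 5051 − 4823 = +228 kJ

ΔH ≈ +228 kJ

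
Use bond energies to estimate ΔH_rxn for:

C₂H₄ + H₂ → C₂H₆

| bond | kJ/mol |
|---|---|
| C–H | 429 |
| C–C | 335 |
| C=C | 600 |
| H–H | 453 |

ΔH ≈ −140 kJ

Bonds broken (reactants):
  C–H: 4 × 429 = 1716
  C=C: 1 × 600 = 600
  H–H: 1 × 453 = 453
  Σ(broken) = 2769 kJ
Bonds formed (products):
  C–C: 1 × 335 = 335
  C–H: 6 × 429 = 2574
  Σ(formed) = 2909 kJ
ΔH = Σ(broken) − Σ(formed) = 2769 − 2909 = −140 kJ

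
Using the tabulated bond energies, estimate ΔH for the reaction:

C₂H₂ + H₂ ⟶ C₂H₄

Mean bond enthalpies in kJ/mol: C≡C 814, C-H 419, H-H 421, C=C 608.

Bonds broken (reactants):
  C≡C: 1 × 814 = 814
  C-H: 2 × 419 = 838
  H-H: 1 × 421 = 421
  Σ(broken) = 2073 kJ
Bonds formed (products):
  C-H: 4 × 419 = 1676
  C=C: 1 × 608 = 608
  Σ(formed) = 2284 kJ
ΔH = Σ(broken) − Σ(formed) = 2073 − 2284 = −211 kJ

ΔH ≈ −211 kJ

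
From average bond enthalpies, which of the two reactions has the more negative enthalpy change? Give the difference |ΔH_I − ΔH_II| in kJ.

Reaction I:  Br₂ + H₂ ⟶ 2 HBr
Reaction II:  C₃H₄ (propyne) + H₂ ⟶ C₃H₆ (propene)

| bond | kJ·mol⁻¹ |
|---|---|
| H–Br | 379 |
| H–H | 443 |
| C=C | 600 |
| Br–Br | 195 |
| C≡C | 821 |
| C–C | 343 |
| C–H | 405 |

Reaction I:
  Bonds broken (reactants):
    Br–Br: 1 × 195 = 195
    H–H: 1 × 443 = 443
    Σ(broken) = 638 kJ
  Bonds formed (products):
    H–Br: 2 × 379 = 758
    Σ(formed) = 758 kJ
  ΔH_I = 638 − 758 = −120 kJ
Reaction II:
  Bonds broken (reactants):
    C≡C: 1 × 821 = 821
    C–C: 1 × 343 = 343
    C–H: 4 × 405 = 1620
    H–H: 1 × 443 = 443
    Σ(broken) = 3227 kJ
  Bonds formed (products):
    C–C: 1 × 343 = 343
    C–H: 6 × 405 = 2430
    C=C: 1 × 600 = 600
    Σ(formed) = 3373 kJ
  ΔH_II = 3227 − 3373 = −146 kJ
ΔH_I − ΔH_II = +26 kJ, so reaction II has the more negative ΔH; |ΔH_I − ΔH_II| = 26 kJ.

Reaction II, by 26 kJ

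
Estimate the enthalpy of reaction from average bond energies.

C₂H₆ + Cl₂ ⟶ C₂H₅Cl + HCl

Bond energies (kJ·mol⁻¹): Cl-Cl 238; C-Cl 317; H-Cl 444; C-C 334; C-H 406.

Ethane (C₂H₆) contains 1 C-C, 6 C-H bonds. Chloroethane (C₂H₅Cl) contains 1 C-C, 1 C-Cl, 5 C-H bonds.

ΔH ≈ −117 kJ

Bonds broken (reactants):
  C-C: 1 × 334 = 334
  C-H: 6 × 406 = 2436
  Cl-Cl: 1 × 238 = 238
  Σ(broken) = 3008 kJ
Bonds formed (products):
  C-C: 1 × 334 = 334
  C-Cl: 1 × 317 = 317
  C-H: 5 × 406 = 2030
  H-Cl: 1 × 444 = 444
  Σ(formed) = 3125 kJ
ΔH = Σ(broken) − Σ(formed) = 3008 − 3125 = −117 kJ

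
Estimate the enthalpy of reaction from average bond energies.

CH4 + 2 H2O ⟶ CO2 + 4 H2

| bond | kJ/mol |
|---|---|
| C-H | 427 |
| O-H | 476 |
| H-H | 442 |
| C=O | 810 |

Bonds broken (reactants):
  C-H: 4 × 427 = 1708
  O-H: 4 × 476 = 1904
  Σ(broken) = 3612 kJ
Bonds formed (products):
  C=O: 2 × 810 = 1620
  H-H: 4 × 442 = 1768
  Σ(formed) = 3388 kJ
ΔH = Σ(broken) − Σ(formed) = 3612 − 3388 = +224 kJ

ΔH ≈ +224 kJ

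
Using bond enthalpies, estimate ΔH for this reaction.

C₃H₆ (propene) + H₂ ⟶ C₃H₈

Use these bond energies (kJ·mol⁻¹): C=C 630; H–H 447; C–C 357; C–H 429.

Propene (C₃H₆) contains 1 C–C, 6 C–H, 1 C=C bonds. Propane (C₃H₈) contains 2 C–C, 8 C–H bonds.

Bonds broken (reactants):
  C–C: 1 × 357 = 357
  C–H: 6 × 429 = 2574
  C=C: 1 × 630 = 630
  H–H: 1 × 447 = 447
  Σ(broken) = 4008 kJ
Bonds formed (products):
  C–C: 2 × 357 = 714
  C–H: 8 × 429 = 3432
  Σ(formed) = 4146 kJ
ΔH = Σ(broken) − Σ(formed) = 4008 − 4146 = −138 kJ

ΔH ≈ −138 kJ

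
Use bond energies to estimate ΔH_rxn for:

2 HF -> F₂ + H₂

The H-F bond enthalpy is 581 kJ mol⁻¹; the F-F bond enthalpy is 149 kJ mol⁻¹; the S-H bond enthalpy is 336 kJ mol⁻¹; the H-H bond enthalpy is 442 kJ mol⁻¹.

ΔH ≈ +571 kJ

Bonds broken (reactants):
  H-F: 2 × 581 = 1162
  Σ(broken) = 1162 kJ
Bonds formed (products):
  F-F: 1 × 149 = 149
  H-H: 1 × 442 = 442
  Σ(formed) = 591 kJ
ΔH = Σ(broken) − Σ(formed) = 1162 − 591 = +571 kJ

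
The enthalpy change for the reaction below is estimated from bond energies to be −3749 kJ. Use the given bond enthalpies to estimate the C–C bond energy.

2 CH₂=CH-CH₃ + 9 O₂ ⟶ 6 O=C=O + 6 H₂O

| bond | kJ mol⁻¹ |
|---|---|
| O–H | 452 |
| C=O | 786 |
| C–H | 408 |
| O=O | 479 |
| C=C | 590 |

Let D be the C–C bond energy.
Σ(broken) = 2×D + 12×408 + 2×590 + 9×479 = 10387 + 2D
Σ(formed) = 12×786 + 12×452 = 14856
ΔH = Σ(broken) − Σ(formed) = (10387 + 2D) − (14856) = −4469 + 2D
Setting this equal to −3749 kJ gives 2D = 720, so D = 360 kJ/mol.

D(C–C) ≈ 360 kJ/mol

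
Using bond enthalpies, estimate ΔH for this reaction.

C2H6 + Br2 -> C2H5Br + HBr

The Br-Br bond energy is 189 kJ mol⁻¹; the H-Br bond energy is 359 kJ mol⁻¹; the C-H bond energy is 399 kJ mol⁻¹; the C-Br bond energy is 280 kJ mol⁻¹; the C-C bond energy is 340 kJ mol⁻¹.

Bonds broken (reactants):
  Br-Br: 1 × 189 = 189
  C-C: 1 × 340 = 340
  C-H: 6 × 399 = 2394
  Σ(broken) = 2923 kJ
Bonds formed (products):
  C-Br: 1 × 280 = 280
  C-C: 1 × 340 = 340
  C-H: 5 × 399 = 1995
  H-Br: 1 × 359 = 359
  Σ(formed) = 2974 kJ
ΔH = Σ(broken) − Σ(formed) = 2923 − 2974 = −51 kJ

ΔH ≈ −51 kJ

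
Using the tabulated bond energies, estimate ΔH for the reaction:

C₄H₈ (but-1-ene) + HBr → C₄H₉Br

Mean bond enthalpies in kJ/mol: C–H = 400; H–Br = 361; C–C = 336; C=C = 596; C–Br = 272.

Bonds broken (reactants):
  C–C: 2 × 336 = 672
  C–H: 8 × 400 = 3200
  C=C: 1 × 596 = 596
  H–Br: 1 × 361 = 361
  Σ(broken) = 4829 kJ
Bonds formed (products):
  C–Br: 1 × 272 = 272
  C–C: 3 × 336 = 1008
  C–H: 9 × 400 = 3600
  Σ(formed) = 4880 kJ
ΔH = Σ(broken) − Σ(formed) = 4829 − 4880 = −51 kJ

ΔH ≈ −51 kJ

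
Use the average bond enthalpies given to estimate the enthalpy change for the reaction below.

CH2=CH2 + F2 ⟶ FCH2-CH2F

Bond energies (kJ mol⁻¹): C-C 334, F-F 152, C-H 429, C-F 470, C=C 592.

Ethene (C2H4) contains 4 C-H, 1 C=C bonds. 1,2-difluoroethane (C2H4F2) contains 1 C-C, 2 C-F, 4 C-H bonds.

Bonds broken (reactants):
  C-H: 4 × 429 = 1716
  C=C: 1 × 592 = 592
  F-F: 1 × 152 = 152
  Σ(broken) = 2460 kJ
Bonds formed (products):
  C-C: 1 × 334 = 334
  C-F: 2 × 470 = 940
  C-H: 4 × 429 = 1716
  Σ(formed) = 2990 kJ
ΔH = Σ(broken) − Σ(formed) = 2460 − 2990 = −530 kJ

ΔH ≈ −530 kJ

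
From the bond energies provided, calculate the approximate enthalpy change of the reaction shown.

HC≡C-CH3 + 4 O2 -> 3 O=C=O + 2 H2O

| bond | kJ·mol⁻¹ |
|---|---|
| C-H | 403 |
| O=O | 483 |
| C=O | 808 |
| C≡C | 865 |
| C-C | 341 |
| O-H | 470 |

Bonds broken (reactants):
  C≡C: 1 × 865 = 865
  C-C: 1 × 341 = 341
  C-H: 4 × 403 = 1612
  O=O: 4 × 483 = 1932
  Σ(broken) = 4750 kJ
Bonds formed (products):
  C=O: 6 × 808 = 4848
  O-H: 4 × 470 = 1880
  Σ(formed) = 6728 kJ
ΔH = Σ(broken) − Σ(formed) = 4750 − 6728 = −1978 kJ

ΔH ≈ −1978 kJ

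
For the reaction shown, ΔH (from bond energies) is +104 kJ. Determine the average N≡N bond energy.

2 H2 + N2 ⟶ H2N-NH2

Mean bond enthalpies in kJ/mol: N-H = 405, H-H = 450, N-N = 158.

Let D be the N≡N bond energy.
Σ(broken) = 2×450 + 1×D = 900 + D
Σ(formed) = 4×405 + 1×158 = 1778
ΔH = Σ(broken) − Σ(formed) = (900 + D) − (1778) = −878 + D
Setting this equal to +104 kJ gives D = 982 kJ/mol.

D(N≡N) ≈ 982 kJ/mol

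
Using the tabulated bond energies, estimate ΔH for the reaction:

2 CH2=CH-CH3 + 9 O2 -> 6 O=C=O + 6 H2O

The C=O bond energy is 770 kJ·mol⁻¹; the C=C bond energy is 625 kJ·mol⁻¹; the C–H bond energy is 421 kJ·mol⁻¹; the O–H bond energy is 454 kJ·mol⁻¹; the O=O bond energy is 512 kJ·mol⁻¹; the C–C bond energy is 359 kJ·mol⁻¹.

Bonds broken (reactants):
  C–C: 2 × 359 = 718
  C–H: 12 × 421 = 5052
  C=C: 2 × 625 = 1250
  O=O: 9 × 512 = 4608
  Σ(broken) = 11628 kJ
Bonds formed (products):
  C=O: 12 × 770 = 9240
  O–H: 12 × 454 = 5448
  Σ(formed) = 14688 kJ
ΔH = Σ(broken) − Σ(formed) = 11628 − 14688 = −3060 kJ

ΔH ≈ −3060 kJ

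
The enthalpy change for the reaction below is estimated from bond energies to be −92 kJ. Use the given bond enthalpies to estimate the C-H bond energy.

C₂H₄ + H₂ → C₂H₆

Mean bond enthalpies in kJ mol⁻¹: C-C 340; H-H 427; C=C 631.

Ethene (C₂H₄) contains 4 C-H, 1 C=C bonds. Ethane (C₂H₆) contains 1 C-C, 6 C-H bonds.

Let D be the C-H bond energy.
Σ(broken) = 4×D + 1×631 + 1×427 = 1058 + 4D
Σ(formed) = 1×340 + 6×D = 340 + 6D
ΔH = Σ(broken) − Σ(formed) = (1058 + 4D) − (340 + 6D) = +718 − 2D
Setting this equal to −92 kJ gives 2D = 810, so D = 405 kJ/mol.

D(C-H) ≈ 405 kJ/mol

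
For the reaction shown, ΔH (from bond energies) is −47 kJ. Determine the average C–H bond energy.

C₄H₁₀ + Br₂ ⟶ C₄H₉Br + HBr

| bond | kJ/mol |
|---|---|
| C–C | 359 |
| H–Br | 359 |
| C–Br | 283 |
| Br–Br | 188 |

D(C–H) ≈ 407 kJ/mol

Let D be the C–H bond energy.
Σ(broken) = 1×188 + 3×359 + 10×D = 1265 + 10D
Σ(formed) = 1×283 + 3×359 + 9×D + 1×359 = 1719 + 9D
ΔH = Σ(broken) − Σ(formed) = (1265 + 10D) − (1719 + 9D) = −454 + D
Setting this equal to −47 kJ gives D = 407 kJ/mol.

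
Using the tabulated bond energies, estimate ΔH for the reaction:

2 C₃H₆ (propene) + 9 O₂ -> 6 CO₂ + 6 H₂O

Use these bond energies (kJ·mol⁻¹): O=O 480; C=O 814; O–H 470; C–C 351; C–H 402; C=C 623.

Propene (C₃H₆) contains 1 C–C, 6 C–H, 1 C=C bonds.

ΔH ≈ −4316 kJ

Bonds broken (reactants):
  C–C: 2 × 351 = 702
  C–H: 12 × 402 = 4824
  C=C: 2 × 623 = 1246
  O=O: 9 × 480 = 4320
  Σ(broken) = 11092 kJ
Bonds formed (products):
  C=O: 12 × 814 = 9768
  O–H: 12 × 470 = 5640
  Σ(formed) = 15408 kJ
ΔH = Σ(broken) − Σ(formed) = 11092 − 15408 = −4316 kJ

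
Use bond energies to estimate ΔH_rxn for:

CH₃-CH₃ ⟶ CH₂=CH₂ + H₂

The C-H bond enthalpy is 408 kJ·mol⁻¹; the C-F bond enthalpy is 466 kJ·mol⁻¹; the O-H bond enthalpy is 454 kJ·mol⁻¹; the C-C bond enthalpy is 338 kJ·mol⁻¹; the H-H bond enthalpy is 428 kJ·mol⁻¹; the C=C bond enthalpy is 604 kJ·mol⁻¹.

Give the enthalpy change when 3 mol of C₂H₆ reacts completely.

ΔH = +366 kJ

Bonds broken (reactants):
  C-C: 1 × 338 = 338
  C-H: 6 × 408 = 2448
  Σ(broken) = 2786 kJ
Bonds formed (products):
  C-H: 4 × 408 = 1632
  C=C: 1 × 604 = 604
  H-H: 1 × 428 = 428
  Σ(formed) = 2664 kJ
ΔH = Σ(broken) − Σ(formed) = 2786 − 2664 = +122 kJ
For 3× the reaction as written: 3 × (+122) = +366 kJ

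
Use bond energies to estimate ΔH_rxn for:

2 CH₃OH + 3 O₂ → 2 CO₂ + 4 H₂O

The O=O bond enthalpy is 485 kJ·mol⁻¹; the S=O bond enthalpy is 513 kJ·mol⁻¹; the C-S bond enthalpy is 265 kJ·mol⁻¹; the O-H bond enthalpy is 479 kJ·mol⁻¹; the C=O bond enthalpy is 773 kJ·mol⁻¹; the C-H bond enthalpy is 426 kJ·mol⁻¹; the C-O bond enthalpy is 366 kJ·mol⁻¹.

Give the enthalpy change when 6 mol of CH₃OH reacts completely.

Bonds broken (reactants):
  C-H: 6 × 426 = 2556
  C-O: 2 × 366 = 732
  O-H: 2 × 479 = 958
  O=O: 3 × 485 = 1455
  Σ(broken) = 5701 kJ
Bonds formed (products):
  C=O: 4 × 773 = 3092
  O-H: 8 × 479 = 3832
  Σ(formed) = 6924 kJ
ΔH = Σ(broken) − Σ(formed) = 5701 − 6924 = −1223 kJ
For 3× the reaction as written: 3 × (−1223) = −3669 kJ

ΔH = −3669 kJ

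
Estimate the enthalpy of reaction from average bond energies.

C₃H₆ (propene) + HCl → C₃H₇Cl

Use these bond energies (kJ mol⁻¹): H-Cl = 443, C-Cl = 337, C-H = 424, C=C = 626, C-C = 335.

Bonds broken (reactants):
  C-C: 1 × 335 = 335
  C-H: 6 × 424 = 2544
  C=C: 1 × 626 = 626
  H-Cl: 1 × 443 = 443
  Σ(broken) = 3948 kJ
Bonds formed (products):
  C-C: 2 × 335 = 670
  C-Cl: 1 × 337 = 337
  C-H: 7 × 424 = 2968
  Σ(formed) = 3975 kJ
ΔH = Σ(broken) − Σ(formed) = 3948 − 3975 = −27 kJ

ΔH ≈ −27 kJ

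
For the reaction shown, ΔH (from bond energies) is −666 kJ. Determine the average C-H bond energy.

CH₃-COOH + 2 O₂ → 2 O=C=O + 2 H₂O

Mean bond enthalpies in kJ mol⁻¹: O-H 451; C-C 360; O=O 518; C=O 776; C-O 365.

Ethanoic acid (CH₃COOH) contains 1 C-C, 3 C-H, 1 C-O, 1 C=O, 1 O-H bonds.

Let D be the C-H bond energy.
Σ(broken) = 1×360 + 3×D + 1×365 + 1×776 + 1×451 + 2×518 = 2988 + 3D
Σ(formed) = 4×776 + 4×451 = 4908
ΔH = Σ(broken) − Σ(formed) = (2988 + 3D) − (4908) = −1920 + 3D
Setting this equal to −666 kJ gives 3D = 1254, so D = 418 kJ/mol.

D(C-H) ≈ 418 kJ/mol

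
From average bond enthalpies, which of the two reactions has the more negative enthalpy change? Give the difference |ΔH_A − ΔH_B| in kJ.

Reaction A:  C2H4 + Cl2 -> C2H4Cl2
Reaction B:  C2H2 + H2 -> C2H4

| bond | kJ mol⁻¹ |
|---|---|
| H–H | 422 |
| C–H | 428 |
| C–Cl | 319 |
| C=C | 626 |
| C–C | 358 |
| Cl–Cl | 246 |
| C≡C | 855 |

Reaction B, by 81 kJ

Reaction A:
  Bonds broken (reactants):
    C–H: 4 × 428 = 1712
    C=C: 1 × 626 = 626
    Cl–Cl: 1 × 246 = 246
    Σ(broken) = 2584 kJ
  Bonds formed (products):
    C–C: 1 × 358 = 358
    C–Cl: 2 × 319 = 638
    C–H: 4 × 428 = 1712
    Σ(formed) = 2708 kJ
  ΔH_A = 2584 − 2708 = −124 kJ
Reaction B:
  Bonds broken (reactants):
    C≡C: 1 × 855 = 855
    C–H: 2 × 428 = 856
    H–H: 1 × 422 = 422
    Σ(broken) = 2133 kJ
  Bonds formed (products):
    C–H: 4 × 428 = 1712
    C=C: 1 × 626 = 626
    Σ(formed) = 2338 kJ
  ΔH_B = 2133 − 2338 = −205 kJ
ΔH_A − ΔH_B = +81 kJ, so reaction B has the more negative ΔH; |ΔH_A − ΔH_B| = 81 kJ.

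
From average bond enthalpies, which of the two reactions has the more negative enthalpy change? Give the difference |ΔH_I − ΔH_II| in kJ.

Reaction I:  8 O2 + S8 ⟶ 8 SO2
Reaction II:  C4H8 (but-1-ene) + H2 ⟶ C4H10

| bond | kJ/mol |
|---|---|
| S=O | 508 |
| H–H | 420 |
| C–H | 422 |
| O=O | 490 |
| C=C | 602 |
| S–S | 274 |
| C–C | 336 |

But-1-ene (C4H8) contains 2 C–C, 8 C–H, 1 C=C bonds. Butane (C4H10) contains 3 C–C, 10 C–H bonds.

Reaction I:
  Bonds broken (reactants):
    O=O: 8 × 490 = 3920
    S–S: 8 × 274 = 2192
    Σ(broken) = 6112 kJ
  Bonds formed (products):
    S=O: 16 × 508 = 8128
    Σ(formed) = 8128 kJ
  ΔH_I = 6112 − 8128 = −2016 kJ
Reaction II:
  Bonds broken (reactants):
    C–C: 2 × 336 = 672
    C–H: 8 × 422 = 3376
    C=C: 1 × 602 = 602
    H–H: 1 × 420 = 420
    Σ(broken) = 5070 kJ
  Bonds formed (products):
    C–C: 3 × 336 = 1008
    C–H: 10 × 422 = 4220
    Σ(formed) = 5228 kJ
  ΔH_II = 5070 − 5228 = −158 kJ
ΔH_I − ΔH_II = −1858 kJ, so reaction I has the more negative ΔH; |ΔH_I − ΔH_II| = 1858 kJ.

Reaction I, by 1858 kJ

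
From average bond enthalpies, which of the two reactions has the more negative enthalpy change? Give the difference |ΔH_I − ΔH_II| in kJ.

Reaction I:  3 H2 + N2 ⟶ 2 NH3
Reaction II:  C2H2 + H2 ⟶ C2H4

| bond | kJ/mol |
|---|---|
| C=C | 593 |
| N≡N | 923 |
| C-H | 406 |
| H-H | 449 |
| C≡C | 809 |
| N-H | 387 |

Reaction II, by 95 kJ

Reaction I:
  Bonds broken (reactants):
    H-H: 3 × 449 = 1347
    N≡N: 1 × 923 = 923
    Σ(broken) = 2270 kJ
  Bonds formed (products):
    N-H: 6 × 387 = 2322
    Σ(formed) = 2322 kJ
  ΔH_I = 2270 − 2322 = −52 kJ
Reaction II:
  Bonds broken (reactants):
    C≡C: 1 × 809 = 809
    C-H: 2 × 406 = 812
    H-H: 1 × 449 = 449
    Σ(broken) = 2070 kJ
  Bonds formed (products):
    C-H: 4 × 406 = 1624
    C=C: 1 × 593 = 593
    Σ(formed) = 2217 kJ
  ΔH_II = 2070 − 2217 = −147 kJ
ΔH_I − ΔH_II = +95 kJ, so reaction II has the more negative ΔH; |ΔH_I − ΔH_II| = 95 kJ.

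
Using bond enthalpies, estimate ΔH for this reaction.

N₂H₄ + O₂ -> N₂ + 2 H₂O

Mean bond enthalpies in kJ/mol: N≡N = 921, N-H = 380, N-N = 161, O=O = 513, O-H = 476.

Bonds broken (reactants):
  N-H: 4 × 380 = 1520
  N-N: 1 × 161 = 161
  O=O: 1 × 513 = 513
  Σ(broken) = 2194 kJ
Bonds formed (products):
  N≡N: 1 × 921 = 921
  O-H: 4 × 476 = 1904
  Σ(formed) = 2825 kJ
ΔH = Σ(broken) − Σ(formed) = 2194 − 2825 = −631 kJ

ΔH ≈ −631 kJ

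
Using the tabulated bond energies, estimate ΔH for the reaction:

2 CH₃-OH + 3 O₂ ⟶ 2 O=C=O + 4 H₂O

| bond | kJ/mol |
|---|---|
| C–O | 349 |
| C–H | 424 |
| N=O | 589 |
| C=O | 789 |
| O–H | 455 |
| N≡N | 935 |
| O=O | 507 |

Bonds broken (reactants):
  C–H: 6 × 424 = 2544
  C–O: 2 × 349 = 698
  O–H: 2 × 455 = 910
  O=O: 3 × 507 = 1521
  Σ(broken) = 5673 kJ
Bonds formed (products):
  C=O: 4 × 789 = 3156
  O–H: 8 × 455 = 3640
  Σ(formed) = 6796 kJ
ΔH = Σ(broken) − Σ(formed) = 5673 − 6796 = −1123 kJ

ΔH ≈ −1123 kJ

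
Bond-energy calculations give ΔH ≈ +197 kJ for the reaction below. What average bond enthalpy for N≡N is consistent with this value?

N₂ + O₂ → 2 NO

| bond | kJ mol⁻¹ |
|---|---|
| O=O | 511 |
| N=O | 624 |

D(N≡N) ≈ 934 kJ/mol

Let D be the N≡N bond energy.
Σ(broken) = 1×D + 1×511 = 511 + D
Σ(formed) = 2×624 = 1248
ΔH = Σ(broken) − Σ(formed) = (511 + D) − (1248) = −737 + D
Setting this equal to +197 kJ gives D = 934 kJ/mol.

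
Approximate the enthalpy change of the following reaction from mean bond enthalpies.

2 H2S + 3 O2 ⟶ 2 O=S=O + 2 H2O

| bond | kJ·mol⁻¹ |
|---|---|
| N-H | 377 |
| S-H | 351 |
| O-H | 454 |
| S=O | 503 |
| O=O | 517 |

ΔH ≈ −873 kJ

Bonds broken (reactants):
  O=O: 3 × 517 = 1551
  S-H: 4 × 351 = 1404
  Σ(broken) = 2955 kJ
Bonds formed (products):
  O-H: 4 × 454 = 1816
  S=O: 4 × 503 = 2012
  Σ(formed) = 3828 kJ
ΔH = Σ(broken) − Σ(formed) = 2955 − 3828 = −873 kJ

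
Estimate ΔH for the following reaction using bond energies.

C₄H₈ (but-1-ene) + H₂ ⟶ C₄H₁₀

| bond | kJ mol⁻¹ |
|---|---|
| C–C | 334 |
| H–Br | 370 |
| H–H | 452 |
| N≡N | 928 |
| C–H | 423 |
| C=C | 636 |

Bonds broken (reactants):
  C–C: 2 × 334 = 668
  C–H: 8 × 423 = 3384
  C=C: 1 × 636 = 636
  H–H: 1 × 452 = 452
  Σ(broken) = 5140 kJ
Bonds formed (products):
  C–C: 3 × 334 = 1002
  C–H: 10 × 423 = 4230
  Σ(formed) = 5232 kJ
ΔH = Σ(broken) − Σ(formed) = 5140 − 5232 = −92 kJ

ΔH ≈ −92 kJ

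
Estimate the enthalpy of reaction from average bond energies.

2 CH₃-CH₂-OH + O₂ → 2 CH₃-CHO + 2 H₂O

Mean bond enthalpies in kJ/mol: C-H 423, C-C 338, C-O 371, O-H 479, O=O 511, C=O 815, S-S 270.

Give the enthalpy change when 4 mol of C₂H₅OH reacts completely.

Bonds broken (reactants):
  C-C: 2 × 338 = 676
  C-H: 10 × 423 = 4230
  C-O: 2 × 371 = 742
  O-H: 2 × 479 = 958
  O=O: 1 × 511 = 511
  Σ(broken) = 7117 kJ
Bonds formed (products):
  C-C: 2 × 338 = 676
  C-H: 8 × 423 = 3384
  C=O: 2 × 815 = 1630
  O-H: 4 × 479 = 1916
  Σ(formed) = 7606 kJ
ΔH = Σ(broken) − Σ(formed) = 7117 − 7606 = −489 kJ
For 2× the reaction as written: 2 × (−489) = −978 kJ

ΔH = −978 kJ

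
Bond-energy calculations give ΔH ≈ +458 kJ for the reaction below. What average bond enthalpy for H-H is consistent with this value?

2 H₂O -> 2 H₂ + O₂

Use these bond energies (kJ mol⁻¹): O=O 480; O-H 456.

D(H-H) ≈ 443 kJ/mol

Let D be the H-H bond energy.
Σ(broken) = 4×456 = 1824
Σ(formed) = 2×D + 1×480 = 480 + 2D
ΔH = Σ(broken) − Σ(formed) = (1824) − (480 + 2D) = +1344 − 2D
Setting this equal to +458 kJ gives 2D = 886, so D = 443 kJ/mol.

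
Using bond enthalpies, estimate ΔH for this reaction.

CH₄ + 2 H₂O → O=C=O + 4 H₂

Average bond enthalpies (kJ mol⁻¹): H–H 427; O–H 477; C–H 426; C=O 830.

Bonds broken (reactants):
  C–H: 4 × 426 = 1704
  O–H: 4 × 477 = 1908
  Σ(broken) = 3612 kJ
Bonds formed (products):
  C=O: 2 × 830 = 1660
  H–H: 4 × 427 = 1708
  Σ(formed) = 3368 kJ
ΔH = Σ(broken) − Σ(formed) = 3612 − 3368 = +244 kJ

ΔH ≈ +244 kJ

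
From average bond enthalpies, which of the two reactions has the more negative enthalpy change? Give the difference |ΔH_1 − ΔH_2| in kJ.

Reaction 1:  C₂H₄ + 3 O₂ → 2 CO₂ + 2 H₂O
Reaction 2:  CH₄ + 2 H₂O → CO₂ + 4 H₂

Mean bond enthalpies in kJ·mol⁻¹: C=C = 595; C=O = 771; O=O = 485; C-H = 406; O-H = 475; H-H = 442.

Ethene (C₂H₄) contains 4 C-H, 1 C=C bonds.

Reaction 1:
  Bonds broken (reactants):
    C-H: 4 × 406 = 1624
    C=C: 1 × 595 = 595
    O=O: 3 × 485 = 1455
    Σ(broken) = 3674 kJ
  Bonds formed (products):
    C=O: 4 × 771 = 3084
    O-H: 4 × 475 = 1900
    Σ(formed) = 4984 kJ
  ΔH_1 = 3674 − 4984 = −1310 kJ
Reaction 2:
  Bonds broken (reactants):
    C-H: 4 × 406 = 1624
    O-H: 4 × 475 = 1900
    Σ(broken) = 3524 kJ
  Bonds formed (products):
    C=O: 2 × 771 = 1542
    H-H: 4 × 442 = 1768
    Σ(formed) = 3310 kJ
  ΔH_2 = 3524 − 3310 = +214 kJ
ΔH_1 − ΔH_2 = −1524 kJ, so reaction 1 has the more negative ΔH; |ΔH_1 − ΔH_2| = 1524 kJ.

Reaction 1, by 1524 kJ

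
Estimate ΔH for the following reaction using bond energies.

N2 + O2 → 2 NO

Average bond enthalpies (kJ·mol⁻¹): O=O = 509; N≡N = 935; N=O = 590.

Bonds broken (reactants):
  N≡N: 1 × 935 = 935
  O=O: 1 × 509 = 509
  Σ(broken) = 1444 kJ
Bonds formed (products):
  N=O: 2 × 590 = 1180
  Σ(formed) = 1180 kJ
ΔH = Σ(broken) − Σ(formed) = 1444 − 1180 = +264 kJ

ΔH ≈ +264 kJ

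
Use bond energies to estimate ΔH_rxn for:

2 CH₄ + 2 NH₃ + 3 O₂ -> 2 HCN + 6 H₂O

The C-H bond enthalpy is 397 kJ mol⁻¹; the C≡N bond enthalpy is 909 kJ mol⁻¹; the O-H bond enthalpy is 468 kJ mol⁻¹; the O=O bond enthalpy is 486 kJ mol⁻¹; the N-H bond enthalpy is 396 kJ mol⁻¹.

ΔH ≈ −1218 kJ

Bonds broken (reactants):
  C-H: 8 × 397 = 3176
  N-H: 6 × 396 = 2376
  O=O: 3 × 486 = 1458
  Σ(broken) = 7010 kJ
Bonds formed (products):
  C≡N: 2 × 909 = 1818
  C-H: 2 × 397 = 794
  O-H: 12 × 468 = 5616
  Σ(formed) = 8228 kJ
ΔH = Σ(broken) − Σ(formed) = 7010 − 8228 = −1218 kJ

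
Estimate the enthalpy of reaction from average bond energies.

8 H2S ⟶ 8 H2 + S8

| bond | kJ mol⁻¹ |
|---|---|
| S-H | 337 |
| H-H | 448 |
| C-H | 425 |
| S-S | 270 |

ΔH ≈ −352 kJ

Bonds broken (reactants):
  S-H: 16 × 337 = 5392
  Σ(broken) = 5392 kJ
Bonds formed (products):
  H-H: 8 × 448 = 3584
  S-S: 8 × 270 = 2160
  Σ(formed) = 5744 kJ
ΔH = Σ(broken) − Σ(formed) = 5392 − 5744 = −352 kJ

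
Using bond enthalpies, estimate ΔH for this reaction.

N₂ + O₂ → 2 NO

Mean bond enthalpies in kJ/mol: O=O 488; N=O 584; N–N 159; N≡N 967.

Bonds broken (reactants):
  N≡N: 1 × 967 = 967
  O=O: 1 × 488 = 488
  Σ(broken) = 1455 kJ
Bonds formed (products):
  N=O: 2 × 584 = 1168
  Σ(formed) = 1168 kJ
ΔH = Σ(broken) − Σ(formed) = 1455 − 1168 = +287 kJ

ΔH ≈ +287 kJ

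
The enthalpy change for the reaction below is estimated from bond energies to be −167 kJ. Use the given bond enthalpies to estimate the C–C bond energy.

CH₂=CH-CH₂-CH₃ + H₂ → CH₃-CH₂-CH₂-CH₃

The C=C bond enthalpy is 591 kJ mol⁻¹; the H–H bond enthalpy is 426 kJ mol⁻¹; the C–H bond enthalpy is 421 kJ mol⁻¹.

D(C–C) ≈ 342 kJ/mol

Let D be the C–C bond energy.
Σ(broken) = 2×D + 8×421 + 1×591 + 1×426 = 4385 + 2D
Σ(formed) = 3×D + 10×421 = 4210 + 3D
ΔH = Σ(broken) − Σ(formed) = (4385 + 2D) − (4210 + 3D) = +175 − D
Setting this equal to −167 kJ gives D = 342 kJ/mol.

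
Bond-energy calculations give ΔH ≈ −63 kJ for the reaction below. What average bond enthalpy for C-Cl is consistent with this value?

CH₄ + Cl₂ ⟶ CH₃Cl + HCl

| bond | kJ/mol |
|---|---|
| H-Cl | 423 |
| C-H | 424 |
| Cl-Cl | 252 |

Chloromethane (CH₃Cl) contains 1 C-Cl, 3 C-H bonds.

D(C-Cl) ≈ 316 kJ/mol

Let D be the C-Cl bond energy.
Σ(broken) = 4×424 + 1×252 = 1948
Σ(formed) = 1×D + 3×424 + 1×423 = 1695 + D
ΔH = Σ(broken) − Σ(formed) = (1948) − (1695 + D) = +253 − D
Setting this equal to −63 kJ gives D = 316 kJ/mol.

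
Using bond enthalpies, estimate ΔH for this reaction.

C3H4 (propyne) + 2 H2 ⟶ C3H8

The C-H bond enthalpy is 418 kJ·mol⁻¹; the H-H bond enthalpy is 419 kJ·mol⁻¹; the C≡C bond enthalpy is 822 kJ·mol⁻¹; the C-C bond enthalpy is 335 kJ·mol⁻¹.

Bonds broken (reactants):
  C≡C: 1 × 822 = 822
  C-C: 1 × 335 = 335
  C-H: 4 × 418 = 1672
  H-H: 2 × 419 = 838
  Σ(broken) = 3667 kJ
Bonds formed (products):
  C-C: 2 × 335 = 670
  C-H: 8 × 418 = 3344
  Σ(formed) = 4014 kJ
ΔH = Σ(broken) − Σ(formed) = 3667 − 4014 = −347 kJ

ΔH ≈ −347 kJ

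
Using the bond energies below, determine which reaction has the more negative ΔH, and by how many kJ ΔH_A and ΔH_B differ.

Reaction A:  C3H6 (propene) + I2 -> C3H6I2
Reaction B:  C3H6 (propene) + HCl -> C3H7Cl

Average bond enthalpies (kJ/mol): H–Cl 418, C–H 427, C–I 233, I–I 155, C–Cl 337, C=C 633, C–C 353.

Reaction A:
  Bonds broken (reactants):
    C–C: 1 × 353 = 353
    C–H: 6 × 427 = 2562
    C=C: 1 × 633 = 633
    I–I: 1 × 155 = 155
    Σ(broken) = 3703 kJ
  Bonds formed (products):
    C–C: 2 × 353 = 706
    C–H: 6 × 427 = 2562
    C–I: 2 × 233 = 466
    Σ(formed) = 3734 kJ
  ΔH_A = 3703 − 3734 = −31 kJ
Reaction B:
  Bonds broken (reactants):
    C–C: 1 × 353 = 353
    C–H: 6 × 427 = 2562
    C=C: 1 × 633 = 633
    H–Cl: 1 × 418 = 418
    Σ(broken) = 3966 kJ
  Bonds formed (products):
    C–C: 2 × 353 = 706
    C–Cl: 1 × 337 = 337
    C–H: 7 × 427 = 2989
    Σ(formed) = 4032 kJ
  ΔH_B = 3966 − 4032 = −66 kJ
ΔH_A − ΔH_B = +35 kJ, so reaction B has the more negative ΔH; |ΔH_A − ΔH_B| = 35 kJ.

Reaction B, by 35 kJ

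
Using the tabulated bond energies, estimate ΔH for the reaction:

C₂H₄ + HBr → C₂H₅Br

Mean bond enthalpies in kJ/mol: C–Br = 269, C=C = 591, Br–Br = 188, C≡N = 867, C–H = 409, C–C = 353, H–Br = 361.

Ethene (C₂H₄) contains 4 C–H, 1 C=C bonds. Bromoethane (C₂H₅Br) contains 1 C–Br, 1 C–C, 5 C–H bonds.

ΔH ≈ −79 kJ

Bonds broken (reactants):
  C–H: 4 × 409 = 1636
  C=C: 1 × 591 = 591
  H–Br: 1 × 361 = 361
  Σ(broken) = 2588 kJ
Bonds formed (products):
  C–Br: 1 × 269 = 269
  C–C: 1 × 353 = 353
  C–H: 5 × 409 = 2045
  Σ(formed) = 2667 kJ
ΔH = Σ(broken) − Σ(formed) = 2588 − 2667 = −79 kJ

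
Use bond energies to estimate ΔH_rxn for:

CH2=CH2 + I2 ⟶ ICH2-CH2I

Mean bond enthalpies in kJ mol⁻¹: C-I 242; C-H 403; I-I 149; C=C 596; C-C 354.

Bonds broken (reactants):
  C-H: 4 × 403 = 1612
  C=C: 1 × 596 = 596
  I-I: 1 × 149 = 149
  Σ(broken) = 2357 kJ
Bonds formed (products):
  C-C: 1 × 354 = 354
  C-H: 4 × 403 = 1612
  C-I: 2 × 242 = 484
  Σ(formed) = 2450 kJ
ΔH = Σ(broken) − Σ(formed) = 2357 − 2450 = −93 kJ

ΔH ≈ −93 kJ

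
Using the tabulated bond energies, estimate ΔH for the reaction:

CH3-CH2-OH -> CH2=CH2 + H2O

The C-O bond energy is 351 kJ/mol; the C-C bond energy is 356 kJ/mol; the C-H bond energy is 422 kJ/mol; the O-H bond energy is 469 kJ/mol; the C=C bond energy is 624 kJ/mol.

Bonds broken (reactants):
  C-C: 1 × 356 = 356
  C-H: 5 × 422 = 2110
  C-O: 1 × 351 = 351
  O-H: 1 × 469 = 469
  Σ(broken) = 3286 kJ
Bonds formed (products):
  C-H: 4 × 422 = 1688
  C=C: 1 × 624 = 624
  O-H: 2 × 469 = 938
  Σ(formed) = 3250 kJ
ΔH = Σ(broken) − Σ(formed) = 3286 − 3250 = +36 kJ

ΔH ≈ +36 kJ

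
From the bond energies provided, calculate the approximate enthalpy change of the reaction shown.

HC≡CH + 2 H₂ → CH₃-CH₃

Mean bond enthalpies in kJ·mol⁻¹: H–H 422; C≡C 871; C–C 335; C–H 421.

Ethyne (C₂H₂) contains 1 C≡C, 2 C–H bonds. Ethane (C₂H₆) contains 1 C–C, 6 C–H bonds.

Bonds broken (reactants):
  C≡C: 1 × 871 = 871
  C–H: 2 × 421 = 842
  H–H: 2 × 422 = 844
  Σ(broken) = 2557 kJ
Bonds formed (products):
  C–C: 1 × 335 = 335
  C–H: 6 × 421 = 2526
  Σ(formed) = 2861 kJ
ΔH = Σ(broken) − Σ(formed) = 2557 − 2861 = −304 kJ

ΔH ≈ −304 kJ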